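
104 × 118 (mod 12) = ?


104 × 118 = 12272
12272 mod 12 = 8


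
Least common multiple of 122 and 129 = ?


GCD(122, 129) = 1
LCM = 122*129/1 = 15738/1 = 15738

LCM = 15738


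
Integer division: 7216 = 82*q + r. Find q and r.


7216 = 82 * 88 + 0
Check: 7216 + 0 = 7216

q = 88, r = 0


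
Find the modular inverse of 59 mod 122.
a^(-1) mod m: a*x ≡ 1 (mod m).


Use the extended Euclidean algorithm on (122, 59); each row r = 122*s + 59*t:
r=122, s=1, t=0
r=59, s=0, t=1
q=2: r=4, s=1, t=-2   [122*(1) + 59*(-2) = 4]
q=14: r=3, s=-14, t=29   [122*(-14) + 59*(29) = 3]
q=1: r=1, s=15, t=-31   [122*(15) + 59*(-31) = 1]
q=3: r=0, s=-59, t=122   [122*(-59) + 59*(122) = 0]
GCD = 1 with t = -31, so 59*(-31) ≡ 1 (mod 122)
Inverse = -31 mod 122 = 91
Check: 59 * 91 = 5369 ≡ 1 (mod 122)

59^(-1) ≡ 91 (mod 122)


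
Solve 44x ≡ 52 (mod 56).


GCD(44, 56) = 4 divides 52
Divide: 11x ≡ 13 (mod 14)
x ≡ 5 (mod 14)


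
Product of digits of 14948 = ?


1 × 4 × 9 × 4 × 8 = 1152


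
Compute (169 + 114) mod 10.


169 + 114 = 283
283 mod 10 = 3


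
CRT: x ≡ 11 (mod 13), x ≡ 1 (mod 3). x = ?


M = 13*3 = 39
M1 = M/13 = 3, M2 = M/3 = 13
M1^(-1) mod 13 = 9, M2^(-1) mod 3 = 1
x = 11*3*9 + 1*13*1 = 310
310 mod 39 = 37
Check: 37 mod 13 = 11 ✓, 37 mod 3 = 1 ✓

x ≡ 37 (mod 39)


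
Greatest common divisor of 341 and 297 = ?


341 = 1 * 297 + 44
297 = 6 * 44 + 33
44 = 1 * 33 + 11
33 = 3 * 11 + 0
GCD = 11


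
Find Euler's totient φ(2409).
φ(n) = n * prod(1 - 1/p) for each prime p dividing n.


2409 = 3 × 11 × 73
Prime factors: 3, 11, 73
φ(2409) = 2409 × (1-1/3) × (1-1/11) × (1-1/73)
= 2409 × 2/3 × 10/11 × 72/73 = 1440

φ(2409) = 1440


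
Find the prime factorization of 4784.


4784 / 2 = 2392
2392 / 2 = 1196
1196 / 2 = 598
598 / 2 = 299
299 / 13 = 23
23 / 23 = 1
4784 = 2^4 × 13 × 23


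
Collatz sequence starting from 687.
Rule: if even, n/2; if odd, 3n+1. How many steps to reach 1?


687 → 2062 → 1031 → 3094 → 1547 → 4642 → 2321 → 6964 → 3482 → 1741 → 5224 → 2612 → 1306 → 653 → 1960 → 980 → 490 → 245 → 736 → 368 → 184 → 92 → 46 → 23 → 70 → 35 → 106 → 53 → 160 → 80 → 40 → 20 → 10 → 5 → 16 → 8 → 4 → 2 → 1
Total steps = 38

38 steps


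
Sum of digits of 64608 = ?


6 + 4 + 6 + 0 + 8 = 24


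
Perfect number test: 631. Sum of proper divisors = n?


Proper divisors of 631: 1
Sum = 1 = 1

No, 631 is not perfect (1 ≠ 631)


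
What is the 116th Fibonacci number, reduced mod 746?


F(k) mod 746 for k=1..116:
1, 1, 2, 3, 5, 8, 13, 21, 34, 55, 89, 144, 233, 377, 610, 241, 105, 346, 451, 51, 502, 553, 309, 116, 425, 541, 220, 15, 235, 250, 485, 735, 474, 463, 191, 654, 99, 7, 106, 113, 219, 332, 551, 137, 688, 79, 21, 100, 121, 221, 342, 563, 159, 722, 135, 111, 246, 357, 603, 214, 71, 285, 356, 641, 251, 146, 397, 543, 194, 737, 185, 176, 361, 537, 152, 689, 95, 38, 133, 171, 304, 475, 33, 508, 541, 303, 98, 401, 499, 154, 653, 61, 714, 29, 743, 26, 23, 49, 72, 121, 193, 314, 507, 75, 582, 657, 493, 404, 151, 555, 706, 515, 475, 244, 719, 217
F(116) mod 746 = 217


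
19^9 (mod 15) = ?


19^1 mod 15 = 4
19^2 mod 15 = 1
19^3 mod 15 = 4
19^4 mod 15 = 1
19^5 mod 15 = 4
19^6 mod 15 = 1
19^7 mod 15 = 4
19^8 mod 15 = 1
19^9 mod 15 = 4


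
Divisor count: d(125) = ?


125 = 5^3
d(125) = (3+1) = 4

4 divisors


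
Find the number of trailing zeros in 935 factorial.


floor(935/5) = 187
floor(935/25) = 37
floor(935/125) = 7
floor(935/625) = 1
Total = 232

232 trailing zeros


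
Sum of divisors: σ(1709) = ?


Divisors of 1709: 1, 1709
Sum = 1 + 1709 = 1710

σ(1709) = 1710


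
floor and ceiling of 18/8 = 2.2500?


18/8 = 2.2500
floor = 2
ceil = 3

floor = 2, ceil = 3


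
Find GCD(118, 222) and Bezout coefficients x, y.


Tabular extended Euclidean (each row: r = 118*s + 222*t):
r=118, s=1, t=0
r=222, s=0, t=1
q=0: r=118, s=1, t=0   [118*(1) + 222*(0) = 118]
q=1: r=104, s=-1, t=1   [118*(-1) + 222*(1) = 104]
q=1: r=14, s=2, t=-1   [118*(2) + 222*(-1) = 14]
q=7: r=6, s=-15, t=8   [118*(-15) + 222*(8) = 6]
q=2: r=2, s=32, t=-17   [118*(32) + 222*(-17) = 2]
q=3: r=0, s=-111, t=59   [118*(-111) + 222*(59) = 0]
GCD = 2; from the row with r=2: x=32, y=-17
Check: 118*(32) + 222*(-17) = 3776 - 3774 = 2

GCD = 2, x = 32, y = -17


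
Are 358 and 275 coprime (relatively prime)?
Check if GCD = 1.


Euclidean algorithm:
358 = 1 * 275 + 83
275 = 3 * 83 + 26
83 = 3 * 26 + 5
26 = 5 * 5 + 1
5 = 5 * 1 + 0
GCD(358, 275) = 1

Yes, coprime (GCD = 1)


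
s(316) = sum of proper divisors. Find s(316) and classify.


Proper divisors: 1, 2, 4, 79, 158
Sum = 1 + 2 + 4 + 79 + 158 = 244
244 < 316 → deficient

s(316) = 244 (deficient)


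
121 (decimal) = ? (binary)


121 (base 10) = 121 (decimal)
121 (decimal) = 1111001 (base 2)


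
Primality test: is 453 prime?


453 / 3 = 151 (exact division)
453 is NOT prime.

No, 453 is not prime


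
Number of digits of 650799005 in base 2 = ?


650799005 in base 2 = 100110110010100110011110011101
Number of digits = 30

30 digits (base 2)


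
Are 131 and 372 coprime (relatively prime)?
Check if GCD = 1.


Euclidean algorithm:
372 = 2 * 131 + 110
131 = 1 * 110 + 21
110 = 5 * 21 + 5
21 = 4 * 5 + 1
5 = 5 * 1 + 0
GCD(131, 372) = 1

Yes, coprime (GCD = 1)


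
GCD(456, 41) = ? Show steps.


456 = 11 * 41 + 5
41 = 8 * 5 + 1
5 = 5 * 1 + 0
GCD = 1


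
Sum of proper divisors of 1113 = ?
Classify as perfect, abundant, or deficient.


Proper divisors: 1, 3, 7, 21, 53, 159, 371
Sum = 1 + 3 + 7 + 21 + 53 + 159 + 371 = 615
615 < 1113 → deficient

s(1113) = 615 (deficient)


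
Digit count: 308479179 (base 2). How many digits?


308479179 in base 2 = 10010011000110000010011001011
Number of digits = 29

29 digits (base 2)


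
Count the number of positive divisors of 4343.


4343 = 43^1 × 101^1
d(4343) = (1+1) × (1+1) = 4

4 divisors


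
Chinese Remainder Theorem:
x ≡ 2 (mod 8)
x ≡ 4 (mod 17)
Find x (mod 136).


M = 8*17 = 136
M1 = M/8 = 17, M2 = M/17 = 8
M1^(-1) mod 8 = 1, M2^(-1) mod 17 = 15
x = 2*17*1 + 4*8*15 = 514
514 mod 136 = 106
Check: 106 mod 8 = 2 ✓, 106 mod 17 = 4 ✓

x ≡ 106 (mod 136)


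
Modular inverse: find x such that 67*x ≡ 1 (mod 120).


Use the extended Euclidean algorithm on (120, 67); each row r = 120*s + 67*t:
r=120, s=1, t=0
r=67, s=0, t=1
q=1: r=53, s=1, t=-1   [120*(1) + 67*(-1) = 53]
q=1: r=14, s=-1, t=2   [120*(-1) + 67*(2) = 14]
q=3: r=11, s=4, t=-7   [120*(4) + 67*(-7) = 11]
q=1: r=3, s=-5, t=9   [120*(-5) + 67*(9) = 3]
q=3: r=2, s=19, t=-34   [120*(19) + 67*(-34) = 2]
q=1: r=1, s=-24, t=43   [120*(-24) + 67*(43) = 1]
q=2: r=0, s=67, t=-120   [120*(67) + 67*(-120) = 0]
GCD = 1 with t = 43, so 67*(43) ≡ 1 (mod 120)
Inverse = 43 mod 120 = 43
Check: 67 * 43 = 2881 ≡ 1 (mod 120)

67^(-1) ≡ 43 (mod 120)


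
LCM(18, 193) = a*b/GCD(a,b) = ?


GCD(18, 193) = 1
LCM = 18*193/1 = 3474/1 = 3474

LCM = 3474


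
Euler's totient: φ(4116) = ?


4116 = 2^2 × 3 × 7^3
Prime factors: 2, 3, 7
φ(4116) = 4116 × (1-1/2) × (1-1/3) × (1-1/7)
= 4116 × 1/2 × 2/3 × 6/7 = 1176

φ(4116) = 1176


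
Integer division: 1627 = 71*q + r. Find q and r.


1627 = 71 * 22 + 65
Check: 1562 + 65 = 1627

q = 22, r = 65


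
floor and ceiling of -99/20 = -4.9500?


-99/20 = -4.9500
floor = -5
ceil = -4

floor = -5, ceil = -4


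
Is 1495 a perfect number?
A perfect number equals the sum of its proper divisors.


Proper divisors of 1495: 1, 5, 13, 23, 65, 115, 299
Sum = 1 + 5 + 13 + 23 + 65 + 115 + 299 = 521

No, 1495 is not perfect (521 ≠ 1495)


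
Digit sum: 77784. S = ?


7 + 7 + 7 + 8 + 4 = 33


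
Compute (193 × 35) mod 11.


193 × 35 = 6755
6755 mod 11 = 1


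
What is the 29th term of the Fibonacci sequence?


Sequence: 1, 1, 2, 3, 5, 8, 13, 21, 34, 55, 89, 144, 233, 377, 610, 987, 1597, 2584, 4181, 6765, 10946, 17711, 28657, 46368, 75025, 121393, 196418, 317811, 514229
F(29) = 514229


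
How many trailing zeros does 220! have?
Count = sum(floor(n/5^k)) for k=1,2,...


floor(220/5) = 44
floor(220/25) = 8
floor(220/125) = 1
Total = 53

53 trailing zeros


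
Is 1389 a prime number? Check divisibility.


1389 / 3 = 463 (exact division)
1389 is NOT prime.

No, 1389 is not prime


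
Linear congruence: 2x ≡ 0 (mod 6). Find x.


GCD(2, 6) = 2 divides 0
Divide: 1x ≡ 0 (mod 3)
x ≡ 0 (mod 3)


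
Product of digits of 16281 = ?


1 × 6 × 2 × 8 × 1 = 96


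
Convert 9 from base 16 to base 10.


9 (base 16) = 9 (decimal)
9 (decimal) = 9 (base 10)


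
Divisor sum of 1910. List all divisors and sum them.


Divisors of 1910: 1, 2, 5, 10, 191, 382, 955, 1910
Sum = 1 + 2 + 5 + 10 + 191 + 382 + 955 + 1910 = 3456

σ(1910) = 3456


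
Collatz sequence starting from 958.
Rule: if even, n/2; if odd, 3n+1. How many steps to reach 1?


958 → 479 → 1438 → 719 → 2158 → 1079 → 3238 → 1619 → 4858 → 2429 → 7288 → 3644 → 1822 → 911 → 2734 → 1367 → 4102 → 2051 → 6154 → 3077 → 9232 → 4616 → 2308 → 1154 → 577 → 1732 → 866 → 433 → 1300 → 650 → 325 → 976 → 488 → 244 → 122 → 61 → 184 → 92 → 46 → 23 → 70 → 35 → 106 → 53 → 160 → 80 → 40 → 20 → 10 → 5 → 16 → 8 → 4 → 2 → 1
Total steps = 54

54 steps


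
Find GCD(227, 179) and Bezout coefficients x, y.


Tabular extended Euclidean (each row: r = 227*s + 179*t):
r=227, s=1, t=0
r=179, s=0, t=1
q=1: r=48, s=1, t=-1   [227*(1) + 179*(-1) = 48]
q=3: r=35, s=-3, t=4   [227*(-3) + 179*(4) = 35]
q=1: r=13, s=4, t=-5   [227*(4) + 179*(-5) = 13]
q=2: r=9, s=-11, t=14   [227*(-11) + 179*(14) = 9]
q=1: r=4, s=15, t=-19   [227*(15) + 179*(-19) = 4]
q=2: r=1, s=-41, t=52   [227*(-41) + 179*(52) = 1]
q=4: r=0, s=179, t=-227   [227*(179) + 179*(-227) = 0]
GCD = 1; from the row with r=1: x=-41, y=52
Check: 227*(-41) + 179*(52) = -9307 + 9308 = 1

GCD = 1, x = -41, y = 52


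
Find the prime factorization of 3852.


3852 / 2 = 1926
1926 / 2 = 963
963 / 3 = 321
321 / 3 = 107
107 / 107 = 1
3852 = 2^2 × 3^2 × 107


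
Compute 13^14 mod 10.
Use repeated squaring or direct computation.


13^1 mod 10 = 3
13^2 mod 10 = 9
13^3 mod 10 = 7
13^4 mod 10 = 1
13^5 mod 10 = 3
13^6 mod 10 = 9
13^7 mod 10 = 7
13^8 mod 10 = 1
13^9 mod 10 = 3
13^10 mod 10 = 9
13^11 mod 10 = 7
13^12 mod 10 = 1
13^13 mod 10 = 3
13^14 mod 10 = 9


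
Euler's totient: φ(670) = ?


670 = 2 × 5 × 67
Prime factors: 2, 5, 67
φ(670) = 670 × (1-1/2) × (1-1/5) × (1-1/67)
= 670 × 1/2 × 4/5 × 66/67 = 264

φ(670) = 264


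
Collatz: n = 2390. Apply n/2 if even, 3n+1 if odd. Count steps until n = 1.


2390 → 1195 → 3586 → 1793 → 5380 → 2690 → 1345 → 4036 → 2018 → 1009 → 3028 → 1514 → 757 → 2272 → 1136 → 568 → 284 → 142 → 71 → 214 → 107 → 322 → 161 → 484 → 242 → 121 → 364 → 182 → 91 → 274 → 137 → 412 → 206 → 103 → 310 → 155 → 466 → 233 → 700 → 350 → 175 → 526 → 263 → 790 → 395 → 1186 → 593 → 1780 → 890 → 445 → 1336 → 668 → 334 → 167 → 502 → 251 → 754 → 377 → 1132 → 566 → 283 → 850 → 425 → 1276 → 638 → 319 → 958 → 479 → 1438 → 719 → 2158 → 1079 → 3238 → 1619 → 4858 → 2429 → 7288 → 3644 → 1822 → 911 → 2734 → 1367 → 4102 → 2051 → 6154 → 3077 → 9232 → 4616 → 2308 → 1154 → 577 → 1732 → 866 → 433 → 1300 → 650 → 325 → 976 → 488 → 244 → 122 → 61 → 184 → 92 → 46 → 23 → 70 → 35 → 106 → 53 → 160 → 80 → 40 → 20 → 10 → 5 → 16 → 8 → 4 → 2 → 1
Total steps = 120

120 steps


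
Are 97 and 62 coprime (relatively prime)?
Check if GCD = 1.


Euclidean algorithm:
97 = 1 * 62 + 35
62 = 1 * 35 + 27
35 = 1 * 27 + 8
27 = 3 * 8 + 3
8 = 2 * 3 + 2
3 = 1 * 2 + 1
2 = 2 * 1 + 0
GCD(97, 62) = 1

Yes, coprime (GCD = 1)


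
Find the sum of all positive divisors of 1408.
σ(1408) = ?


Divisors of 1408: 1, 2, 4, 8, 11, 16, 22, 32, 44, 64, 88, 128, 176, 352, 704, 1408
Sum = 1 + 2 + 4 + 8 + 11 + 16 + 22 + 32 + 44 + 64 + 88 + 128 + 176 + 352 + 704 + 1408 = 3060

σ(1408) = 3060


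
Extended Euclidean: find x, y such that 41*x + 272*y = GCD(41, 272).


Tabular extended Euclidean (each row: r = 41*s + 272*t):
r=41, s=1, t=0
r=272, s=0, t=1
q=0: r=41, s=1, t=0   [41*(1) + 272*(0) = 41]
q=6: r=26, s=-6, t=1   [41*(-6) + 272*(1) = 26]
q=1: r=15, s=7, t=-1   [41*(7) + 272*(-1) = 15]
q=1: r=11, s=-13, t=2   [41*(-13) + 272*(2) = 11]
q=1: r=4, s=20, t=-3   [41*(20) + 272*(-3) = 4]
q=2: r=3, s=-53, t=8   [41*(-53) + 272*(8) = 3]
q=1: r=1, s=73, t=-11   [41*(73) + 272*(-11) = 1]
q=3: r=0, s=-272, t=41   [41*(-272) + 272*(41) = 0]
GCD = 1; from the row with r=1: x=73, y=-11
Check: 41*(73) + 272*(-11) = 2993 - 2992 = 1

GCD = 1, x = 73, y = -11


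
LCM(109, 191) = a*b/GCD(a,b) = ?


GCD(109, 191) = 1
LCM = 109*191/1 = 20819/1 = 20819

LCM = 20819


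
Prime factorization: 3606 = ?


3606 / 2 = 1803
1803 / 3 = 601
601 / 601 = 1
3606 = 2 × 3 × 601


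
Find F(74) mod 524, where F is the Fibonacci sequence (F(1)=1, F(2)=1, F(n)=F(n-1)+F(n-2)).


F(k) mod 524 for k=1..74:
1, 1, 2, 3, 5, 8, 13, 21, 34, 55, 89, 144, 233, 377, 86, 463, 25, 488, 513, 477, 466, 419, 361, 256, 93, 349, 442, 267, 185, 452, 113, 41, 154, 195, 349, 20, 369, 389, 234, 99, 333, 432, 241, 149, 390, 15, 405, 420, 301, 197, 498, 171, 145, 316, 461, 253, 190, 443, 109, 28, 137, 165, 302, 467, 245, 188, 433, 97, 6, 103, 109, 212, 321, 9
F(74) mod 524 = 9


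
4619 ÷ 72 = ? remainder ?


4619 = 72 * 64 + 11
Check: 4608 + 11 = 4619

q = 64, r = 11


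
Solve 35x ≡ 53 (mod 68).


GCD(35, 68) = 1, unique solution
a^(-1) mod 68 = 35
x = 35 * 53 mod 68 = 19

x ≡ 19 (mod 68)


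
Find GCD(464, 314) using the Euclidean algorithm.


464 = 1 * 314 + 150
314 = 2 * 150 + 14
150 = 10 * 14 + 10
14 = 1 * 10 + 4
10 = 2 * 4 + 2
4 = 2 * 2 + 0
GCD = 2


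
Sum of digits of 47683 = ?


4 + 7 + 6 + 8 + 3 = 28


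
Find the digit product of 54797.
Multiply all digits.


5 × 4 × 7 × 9 × 7 = 8820


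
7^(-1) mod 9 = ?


Use the extended Euclidean algorithm on (9, 7); each row r = 9*s + 7*t:
r=9, s=1, t=0
r=7, s=0, t=1
q=1: r=2, s=1, t=-1   [9*(1) + 7*(-1) = 2]
q=3: r=1, s=-3, t=4   [9*(-3) + 7*(4) = 1]
q=2: r=0, s=7, t=-9   [9*(7) + 7*(-9) = 0]
GCD = 1 with t = 4, so 7*(4) ≡ 1 (mod 9)
Inverse = 4 mod 9 = 4
Check: 7 * 4 = 28 ≡ 1 (mod 9)

7^(-1) ≡ 4 (mod 9)


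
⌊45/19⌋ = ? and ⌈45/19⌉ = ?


45/19 = 2.3684
floor = 2
ceil = 3

floor = 2, ceil = 3


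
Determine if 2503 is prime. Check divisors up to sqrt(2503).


Check divisors up to sqrt(2503) = 50.0300
No divisors found.
2503 is prime.

Yes, 2503 is prime


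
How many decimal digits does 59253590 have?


59253590 has 8 digits in base 10
floor(log10(59253590)) + 1 = floor(7.7727) + 1 = 8

8 digits (base 10)


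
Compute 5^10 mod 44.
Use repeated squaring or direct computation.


5^1 mod 44 = 5
5^2 mod 44 = 25
5^3 mod 44 = 37
5^4 mod 44 = 9
5^5 mod 44 = 1
5^6 mod 44 = 5
5^7 mod 44 = 25
5^8 mod 44 = 37
5^9 mod 44 = 9
5^10 mod 44 = 1


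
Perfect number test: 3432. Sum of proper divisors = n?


Proper divisors of 3432: 1, 2, 3, 4, 6, 8, 11, 12, 13, 22, 24, 26, 33, 39, 44, 52, 66, 78, 88, 104, 132, 143, 156, 264, 286, 312, 429, 572, 858, 1144, 1716
Sum = 1 + 2 + 3 + 4 + 6 + 8 + 11 + 12 + 13 + 22 + 24 + 26 + 33 + 39 + 44 + 52 + 66 + 78 + 88 + 104 + 132 + 143 + 156 + 264 + 286 + 312 + 429 + 572 + 858 + 1144 + 1716 = 6648

No, 3432 is not perfect (6648 ≠ 3432)


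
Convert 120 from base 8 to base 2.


120 (base 8) = 80 (decimal)
80 (decimal) = 1010000 (base 2)


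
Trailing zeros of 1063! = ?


floor(1063/5) = 212
floor(1063/25) = 42
floor(1063/125) = 8
floor(1063/625) = 1
Total = 263

263 trailing zeros


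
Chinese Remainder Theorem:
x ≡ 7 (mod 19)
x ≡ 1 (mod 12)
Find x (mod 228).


M = 19*12 = 228
M1 = M/19 = 12, M2 = M/12 = 19
M1^(-1) mod 19 = 8, M2^(-1) mod 12 = 7
x = 7*12*8 + 1*19*7 = 805
805 mod 228 = 121
Check: 121 mod 19 = 7 ✓, 121 mod 12 = 1 ✓

x ≡ 121 (mod 228)


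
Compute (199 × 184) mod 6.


199 × 184 = 36616
36616 mod 6 = 4


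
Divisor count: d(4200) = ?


4200 = 2^3 × 3^1 × 5^2 × 7^1
d(4200) = (3+1) × (1+1) × (2+1) × (1+1) = 48

48 divisors


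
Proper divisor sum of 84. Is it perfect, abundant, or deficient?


Proper divisors: 1, 2, 3, 4, 6, 7, 12, 14, 21, 28, 42
Sum = 1 + 2 + 3 + 4 + 6 + 7 + 12 + 14 + 21 + 28 + 42 = 140
140 > 84 → abundant

s(84) = 140 (abundant)


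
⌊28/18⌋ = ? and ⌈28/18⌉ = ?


28/18 = 1.5556
floor = 1
ceil = 2

floor = 1, ceil = 2


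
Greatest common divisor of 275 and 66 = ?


275 = 4 * 66 + 11
66 = 6 * 11 + 0
GCD = 11


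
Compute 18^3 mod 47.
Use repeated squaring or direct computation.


18^1 mod 47 = 18
18^2 mod 47 = 42
18^3 mod 47 = 4


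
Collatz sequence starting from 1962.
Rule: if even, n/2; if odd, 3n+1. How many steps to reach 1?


1962 → 981 → 2944 → 1472 → 736 → 368 → 184 → 92 → 46 → 23 → 70 → 35 → 106 → 53 → 160 → 80 → 40 → 20 → 10 → 5 → 16 → 8 → 4 → 2 → 1
Total steps = 24

24 steps


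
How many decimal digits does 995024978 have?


995024978 has 9 digits in base 10
floor(log10(995024978)) + 1 = floor(8.9978) + 1 = 9

9 digits (base 10)


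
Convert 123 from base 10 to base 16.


123 (base 10) = 123 (decimal)
123 (decimal) = 7B (base 16)


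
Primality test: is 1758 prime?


1758 / 2 = 879 (exact division)
1758 is NOT prime.

No, 1758 is not prime


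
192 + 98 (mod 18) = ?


192 + 98 = 290
290 mod 18 = 2


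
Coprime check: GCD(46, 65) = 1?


Euclidean algorithm:
65 = 1 * 46 + 19
46 = 2 * 19 + 8
19 = 2 * 8 + 3
8 = 2 * 3 + 2
3 = 1 * 2 + 1
2 = 2 * 1 + 0
GCD(46, 65) = 1

Yes, coprime (GCD = 1)


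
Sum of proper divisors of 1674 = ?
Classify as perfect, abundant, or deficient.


Proper divisors: 1, 2, 3, 6, 9, 18, 27, 31, 54, 62, 93, 186, 279, 558, 837
Sum = 1 + 2 + 3 + 6 + 9 + 18 + 27 + 31 + 54 + 62 + 93 + 186 + 279 + 558 + 837 = 2166
2166 > 1674 → abundant

s(1674) = 2166 (abundant)


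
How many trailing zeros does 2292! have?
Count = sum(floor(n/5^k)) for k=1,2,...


floor(2292/5) = 458
floor(2292/25) = 91
floor(2292/125) = 18
floor(2292/625) = 3
Total = 570

570 trailing zeros


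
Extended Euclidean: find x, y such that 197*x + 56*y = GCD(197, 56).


Tabular extended Euclidean (each row: r = 197*s + 56*t):
r=197, s=1, t=0
r=56, s=0, t=1
q=3: r=29, s=1, t=-3   [197*(1) + 56*(-3) = 29]
q=1: r=27, s=-1, t=4   [197*(-1) + 56*(4) = 27]
q=1: r=2, s=2, t=-7   [197*(2) + 56*(-7) = 2]
q=13: r=1, s=-27, t=95   [197*(-27) + 56*(95) = 1]
q=2: r=0, s=56, t=-197   [197*(56) + 56*(-197) = 0]
GCD = 1; from the row with r=1: x=-27, y=95
Check: 197*(-27) + 56*(95) = -5319 + 5320 = 1

GCD = 1, x = -27, y = 95


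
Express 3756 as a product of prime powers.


3756 / 2 = 1878
1878 / 2 = 939
939 / 3 = 313
313 / 313 = 1
3756 = 2^2 × 3 × 313


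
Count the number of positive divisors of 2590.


2590 = 2^1 × 5^1 × 7^1 × 37^1
d(2590) = (1+1) × (1+1) × (1+1) × (1+1) = 16

16 divisors


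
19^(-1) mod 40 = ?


Use the extended Euclidean algorithm on (40, 19); each row r = 40*s + 19*t:
r=40, s=1, t=0
r=19, s=0, t=1
q=2: r=2, s=1, t=-2   [40*(1) + 19*(-2) = 2]
q=9: r=1, s=-9, t=19   [40*(-9) + 19*(19) = 1]
q=2: r=0, s=19, t=-40   [40*(19) + 19*(-40) = 0]
GCD = 1 with t = 19, so 19*(19) ≡ 1 (mod 40)
Inverse = 19 mod 40 = 19
Check: 19 * 19 = 361 ≡ 1 (mod 40)

19^(-1) ≡ 19 (mod 40)


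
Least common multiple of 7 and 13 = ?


GCD(7, 13) = 1
LCM = 7*13/1 = 91/1 = 91

LCM = 91


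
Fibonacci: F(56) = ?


Sequence: 1, 1, 2, 3, 5, 8, 13, 21, 34, 55, 89, 144, 233, 377, 610, 987, 1597, 2584, 4181, 6765, 10946, 17711, 28657, 46368, 75025, 121393, 196418, 317811, 514229, 832040, 1346269, 2178309, 3524578, 5702887, 9227465, 14930352, 24157817, 39088169, 63245986, 102334155, 165580141, 267914296, 433494437, 701408733, 1134903170, 1836311903, 2971215073, 4807526976, 7778742049, 12586269025, 20365011074, 32951280099, 53316291173, 86267571272, 139583862445, 225851433717
F(56) = 225851433717


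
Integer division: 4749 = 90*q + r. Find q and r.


4749 = 90 * 52 + 69
Check: 4680 + 69 = 4749

q = 52, r = 69


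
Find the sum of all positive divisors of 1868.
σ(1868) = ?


Divisors of 1868: 1, 2, 4, 467, 934, 1868
Sum = 1 + 2 + 4 + 467 + 934 + 1868 = 3276

σ(1868) = 3276


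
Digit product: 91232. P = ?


9 × 1 × 2 × 3 × 2 = 108


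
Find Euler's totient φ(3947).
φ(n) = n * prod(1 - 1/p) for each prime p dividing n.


3947 = 3947
Prime factors: 3947
φ(3947) = 3947 × (1-1/3947)
= 3947 × 3946/3947 = 3946

φ(3947) = 3946


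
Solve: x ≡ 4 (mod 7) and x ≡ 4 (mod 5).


M = 7*5 = 35
M1 = M/7 = 5, M2 = M/5 = 7
M1^(-1) mod 7 = 3, M2^(-1) mod 5 = 3
x = 4*5*3 + 4*7*3 = 144
144 mod 35 = 4
Check: 4 mod 7 = 4 ✓, 4 mod 5 = 4 ✓

x ≡ 4 (mod 35)


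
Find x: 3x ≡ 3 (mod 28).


GCD(3, 28) = 1, unique solution
a^(-1) mod 28 = 19
x = 19 * 3 mod 28 = 1

x ≡ 1 (mod 28)


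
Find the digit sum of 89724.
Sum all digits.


8 + 9 + 7 + 2 + 4 = 30


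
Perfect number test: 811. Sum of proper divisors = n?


Proper divisors of 811: 1
Sum = 1 = 1

No, 811 is not perfect (1 ≠ 811)


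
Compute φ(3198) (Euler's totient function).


3198 = 2 × 3 × 13 × 41
Prime factors: 2, 3, 13, 41
φ(3198) = 3198 × (1-1/2) × (1-1/3) × (1-1/13) × (1-1/41)
= 3198 × 1/2 × 2/3 × 12/13 × 40/41 = 960

φ(3198) = 960


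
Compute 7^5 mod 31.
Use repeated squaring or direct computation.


7^1 mod 31 = 7
7^2 mod 31 = 18
7^3 mod 31 = 2
7^4 mod 31 = 14
7^5 mod 31 = 5


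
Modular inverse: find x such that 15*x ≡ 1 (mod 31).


Use the extended Euclidean algorithm on (31, 15); each row r = 31*s + 15*t:
r=31, s=1, t=0
r=15, s=0, t=1
q=2: r=1, s=1, t=-2   [31*(1) + 15*(-2) = 1]
q=15: r=0, s=-15, t=31   [31*(-15) + 15*(31) = 0]
GCD = 1 with t = -2, so 15*(-2) ≡ 1 (mod 31)
Inverse = -2 mod 31 = 29
Check: 15 * 29 = 435 ≡ 1 (mod 31)

15^(-1) ≡ 29 (mod 31)


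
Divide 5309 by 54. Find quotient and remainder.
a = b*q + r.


5309 = 54 * 98 + 17
Check: 5292 + 17 = 5309

q = 98, r = 17


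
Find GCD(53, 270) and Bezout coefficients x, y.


Tabular extended Euclidean (each row: r = 53*s + 270*t):
r=53, s=1, t=0
r=270, s=0, t=1
q=0: r=53, s=1, t=0   [53*(1) + 270*(0) = 53]
q=5: r=5, s=-5, t=1   [53*(-5) + 270*(1) = 5]
q=10: r=3, s=51, t=-10   [53*(51) + 270*(-10) = 3]
q=1: r=2, s=-56, t=11   [53*(-56) + 270*(11) = 2]
q=1: r=1, s=107, t=-21   [53*(107) + 270*(-21) = 1]
q=2: r=0, s=-270, t=53   [53*(-270) + 270*(53) = 0]
GCD = 1; from the row with r=1: x=107, y=-21
Check: 53*(107) + 270*(-21) = 5671 - 5670 = 1

GCD = 1, x = 107, y = -21


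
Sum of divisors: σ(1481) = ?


Divisors of 1481: 1, 1481
Sum = 1 + 1481 = 1482

σ(1481) = 1482


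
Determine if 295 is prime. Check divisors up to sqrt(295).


295 / 5 = 59 (exact division)
295 is NOT prime.

No, 295 is not prime


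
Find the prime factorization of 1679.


1679 / 23 = 73
73 / 73 = 1
1679 = 23 × 73


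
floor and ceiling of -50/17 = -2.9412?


-50/17 = -2.9412
floor = -3
ceil = -2

floor = -3, ceil = -2


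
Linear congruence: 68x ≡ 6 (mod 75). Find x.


GCD(68, 75) = 1, unique solution
a^(-1) mod 75 = 32
x = 32 * 6 mod 75 = 42

x ≡ 42 (mod 75)


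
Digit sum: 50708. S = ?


5 + 0 + 7 + 0 + 8 = 20


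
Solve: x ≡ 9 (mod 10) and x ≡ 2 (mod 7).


M = 10*7 = 70
M1 = M/10 = 7, M2 = M/7 = 10
M1^(-1) mod 10 = 3, M2^(-1) mod 7 = 5
x = 9*7*3 + 2*10*5 = 289
289 mod 70 = 9
Check: 9 mod 10 = 9 ✓, 9 mod 7 = 2 ✓

x ≡ 9 (mod 70)


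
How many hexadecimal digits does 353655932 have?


353655932 in base 16 = 15145C7C
Number of digits = 8

8 digits (base 16)


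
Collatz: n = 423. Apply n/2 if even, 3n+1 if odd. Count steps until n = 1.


423 → 1270 → 635 → 1906 → 953 → 2860 → 1430 → 715 → 2146 → 1073 → 3220 → 1610 → 805 → 2416 → 1208 → 604 → 302 → 151 → 454 → 227 → 682 → 341 → 1024 → 512 → 256 → 128 → 64 → 32 → 16 → 8 → 4 → 2 → 1
Total steps = 32

32 steps


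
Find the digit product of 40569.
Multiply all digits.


4 × 0 × 5 × 6 × 9 = 0


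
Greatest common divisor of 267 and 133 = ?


267 = 2 * 133 + 1
133 = 133 * 1 + 0
GCD = 1


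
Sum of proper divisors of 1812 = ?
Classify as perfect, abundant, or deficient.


Proper divisors: 1, 2, 3, 4, 6, 12, 151, 302, 453, 604, 906
Sum = 1 + 2 + 3 + 4 + 6 + 12 + 151 + 302 + 453 + 604 + 906 = 2444
2444 > 1812 → abundant

s(1812) = 2444 (abundant)


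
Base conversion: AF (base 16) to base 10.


AF (base 16) = 175 (decimal)
175 (decimal) = 175 (base 10)


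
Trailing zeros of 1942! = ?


floor(1942/5) = 388
floor(1942/25) = 77
floor(1942/125) = 15
floor(1942/625) = 3
Total = 483

483 trailing zeros


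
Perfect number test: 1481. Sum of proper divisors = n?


Proper divisors of 1481: 1
Sum = 1 = 1

No, 1481 is not perfect (1 ≠ 1481)


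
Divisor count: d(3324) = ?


3324 = 2^2 × 3^1 × 277^1
d(3324) = (2+1) × (1+1) × (1+1) = 12

12 divisors


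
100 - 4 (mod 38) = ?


100 - 4 = 96
96 mod 38 = 20


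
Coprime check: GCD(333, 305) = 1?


Euclidean algorithm:
333 = 1 * 305 + 28
305 = 10 * 28 + 25
28 = 1 * 25 + 3
25 = 8 * 3 + 1
3 = 3 * 1 + 0
GCD(333, 305) = 1

Yes, coprime (GCD = 1)


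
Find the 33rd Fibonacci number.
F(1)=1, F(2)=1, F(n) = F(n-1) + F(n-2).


Sequence: 1, 1, 2, 3, 5, 8, 13, 21, 34, 55, 89, 144, 233, 377, 610, 987, 1597, 2584, 4181, 6765, 10946, 17711, 28657, 46368, 75025, 121393, 196418, 317811, 514229, 832040, 1346269, 2178309, 3524578
F(33) = 3524578


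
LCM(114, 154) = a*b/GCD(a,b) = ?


GCD(114, 154) = 2
LCM = 114*154/2 = 17556/2 = 8778

LCM = 8778


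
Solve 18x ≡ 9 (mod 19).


GCD(18, 19) = 1, unique solution
a^(-1) mod 19 = 18
x = 18 * 9 mod 19 = 10

x ≡ 10 (mod 19)


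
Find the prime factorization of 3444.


3444 / 2 = 1722
1722 / 2 = 861
861 / 3 = 287
287 / 7 = 41
41 / 41 = 1
3444 = 2^2 × 3 × 7 × 41


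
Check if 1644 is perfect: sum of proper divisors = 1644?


Proper divisors of 1644: 1, 2, 3, 4, 6, 12, 137, 274, 411, 548, 822
Sum = 1 + 2 + 3 + 4 + 6 + 12 + 137 + 274 + 411 + 548 + 822 = 2220

No, 1644 is not perfect (2220 ≠ 1644)


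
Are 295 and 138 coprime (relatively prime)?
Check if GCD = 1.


Euclidean algorithm:
295 = 2 * 138 + 19
138 = 7 * 19 + 5
19 = 3 * 5 + 4
5 = 1 * 4 + 1
4 = 4 * 1 + 0
GCD(295, 138) = 1

Yes, coprime (GCD = 1)


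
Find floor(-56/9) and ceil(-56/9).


-56/9 = -6.2222
floor = -7
ceil = -6

floor = -7, ceil = -6


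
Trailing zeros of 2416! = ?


floor(2416/5) = 483
floor(2416/25) = 96
floor(2416/125) = 19
floor(2416/625) = 3
Total = 601

601 trailing zeros


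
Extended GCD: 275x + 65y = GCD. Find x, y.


Tabular extended Euclidean (each row: r = 275*s + 65*t):
r=275, s=1, t=0
r=65, s=0, t=1
q=4: r=15, s=1, t=-4   [275*(1) + 65*(-4) = 15]
q=4: r=5, s=-4, t=17   [275*(-4) + 65*(17) = 5]
q=3: r=0, s=13, t=-55   [275*(13) + 65*(-55) = 0]
GCD = 5; from the row with r=5: x=-4, y=17
Check: 275*(-4) + 65*(17) = -1100 + 1105 = 5

GCD = 5, x = -4, y = 17


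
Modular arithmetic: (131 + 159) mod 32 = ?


131 + 159 = 290
290 mod 32 = 2


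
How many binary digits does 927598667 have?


927598667 in base 2 = 110111010010100000100001001011
Number of digits = 30

30 digits (base 2)


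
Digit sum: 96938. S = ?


9 + 6 + 9 + 3 + 8 = 35


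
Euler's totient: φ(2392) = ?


2392 = 2^3 × 13 × 23
Prime factors: 2, 13, 23
φ(2392) = 2392 × (1-1/2) × (1-1/13) × (1-1/23)
= 2392 × 1/2 × 12/13 × 22/23 = 1056

φ(2392) = 1056


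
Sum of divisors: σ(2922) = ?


Divisors of 2922: 1, 2, 3, 6, 487, 974, 1461, 2922
Sum = 1 + 2 + 3 + 6 + 487 + 974 + 1461 + 2922 = 5856

σ(2922) = 5856


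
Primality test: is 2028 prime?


2028 / 2 = 1014 (exact division)
2028 is NOT prime.

No, 2028 is not prime


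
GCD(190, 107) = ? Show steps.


190 = 1 * 107 + 83
107 = 1 * 83 + 24
83 = 3 * 24 + 11
24 = 2 * 11 + 2
11 = 5 * 2 + 1
2 = 2 * 1 + 0
GCD = 1


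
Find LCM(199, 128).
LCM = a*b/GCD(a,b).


GCD(199, 128) = 1
LCM = 199*128/1 = 25472/1 = 25472

LCM = 25472


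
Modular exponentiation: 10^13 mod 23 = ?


10^1 mod 23 = 10
10^2 mod 23 = 8
10^3 mod 23 = 11
10^4 mod 23 = 18
10^5 mod 23 = 19
10^6 mod 23 = 6
10^7 mod 23 = 14
10^8 mod 23 = 2
10^9 mod 23 = 20
10^10 mod 23 = 16
10^11 mod 23 = 22
10^12 mod 23 = 13
10^13 mod 23 = 15


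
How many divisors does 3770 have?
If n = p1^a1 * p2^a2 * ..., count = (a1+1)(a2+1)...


3770 = 2^1 × 5^1 × 13^1 × 29^1
d(3770) = (1+1) × (1+1) × (1+1) × (1+1) = 16

16 divisors


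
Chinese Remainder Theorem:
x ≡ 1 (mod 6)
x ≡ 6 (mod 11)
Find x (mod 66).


M = 6*11 = 66
M1 = M/6 = 11, M2 = M/11 = 6
M1^(-1) mod 6 = 5, M2^(-1) mod 11 = 2
x = 1*11*5 + 6*6*2 = 127
127 mod 66 = 61
Check: 61 mod 6 = 1 ✓, 61 mod 11 = 6 ✓

x ≡ 61 (mod 66)


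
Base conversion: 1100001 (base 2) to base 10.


1100001 (base 2) = 97 (decimal)
97 (decimal) = 97 (base 10)


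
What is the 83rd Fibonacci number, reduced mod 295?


F(k) mod 295 for k=1..83:
1, 1, 2, 3, 5, 8, 13, 21, 34, 55, 89, 144, 233, 82, 20, 102, 122, 224, 51, 275, 31, 11, 42, 53, 95, 148, 243, 96, 44, 140, 184, 29, 213, 242, 160, 107, 267, 79, 51, 130, 181, 16, 197, 213, 115, 33, 148, 181, 34, 215, 249, 169, 123, 292, 120, 117, 237, 59, 1, 60, 61, 121, 182, 8, 190, 198, 93, 291, 89, 85, 174, 259, 138, 102, 240, 47, 287, 39, 31, 70, 101, 171, 272
F(83) mod 295 = 272


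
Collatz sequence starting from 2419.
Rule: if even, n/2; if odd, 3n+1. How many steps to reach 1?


2419 → 7258 → 3629 → 10888 → 5444 → 2722 → 1361 → 4084 → 2042 → 1021 → 3064 → 1532 → 766 → 383 → 1150 → 575 → 1726 → 863 → 2590 → 1295 → 3886 → 1943 → 5830 → 2915 → 8746 → 4373 → 13120 → 6560 → 3280 → 1640 → 820 → 410 → 205 → 616 → 308 → 154 → 77 → 232 → 116 → 58 → 29 → 88 → 44 → 22 → 11 → 34 → 17 → 52 → 26 → 13 → 40 → 20 → 10 → 5 → 16 → 8 → 4 → 2 → 1
Total steps = 58

58 steps


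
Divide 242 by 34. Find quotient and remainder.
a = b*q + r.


242 = 34 * 7 + 4
Check: 238 + 4 = 242

q = 7, r = 4


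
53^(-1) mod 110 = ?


Use the extended Euclidean algorithm on (110, 53); each row r = 110*s + 53*t:
r=110, s=1, t=0
r=53, s=0, t=1
q=2: r=4, s=1, t=-2   [110*(1) + 53*(-2) = 4]
q=13: r=1, s=-13, t=27   [110*(-13) + 53*(27) = 1]
q=4: r=0, s=53, t=-110   [110*(53) + 53*(-110) = 0]
GCD = 1 with t = 27, so 53*(27) ≡ 1 (mod 110)
Inverse = 27 mod 110 = 27
Check: 53 * 27 = 1431 ≡ 1 (mod 110)

53^(-1) ≡ 27 (mod 110)


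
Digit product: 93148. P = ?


9 × 3 × 1 × 4 × 8 = 864


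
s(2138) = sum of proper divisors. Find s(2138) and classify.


Proper divisors: 1, 2, 1069
Sum = 1 + 2 + 1069 = 1072
1072 < 2138 → deficient

s(2138) = 1072 (deficient)


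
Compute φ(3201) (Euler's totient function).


3201 = 3 × 11 × 97
Prime factors: 3, 11, 97
φ(3201) = 3201 × (1-1/3) × (1-1/11) × (1-1/97)
= 3201 × 2/3 × 10/11 × 96/97 = 1920

φ(3201) = 1920


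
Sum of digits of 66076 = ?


6 + 6 + 0 + 7 + 6 = 25


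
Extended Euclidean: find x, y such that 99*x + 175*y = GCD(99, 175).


Tabular extended Euclidean (each row: r = 99*s + 175*t):
r=99, s=1, t=0
r=175, s=0, t=1
q=0: r=99, s=1, t=0   [99*(1) + 175*(0) = 99]
q=1: r=76, s=-1, t=1   [99*(-1) + 175*(1) = 76]
q=1: r=23, s=2, t=-1   [99*(2) + 175*(-1) = 23]
q=3: r=7, s=-7, t=4   [99*(-7) + 175*(4) = 7]
q=3: r=2, s=23, t=-13   [99*(23) + 175*(-13) = 2]
q=3: r=1, s=-76, t=43   [99*(-76) + 175*(43) = 1]
q=2: r=0, s=175, t=-99   [99*(175) + 175*(-99) = 0]
GCD = 1; from the row with r=1: x=-76, y=43
Check: 99*(-76) + 175*(43) = -7524 + 7525 = 1

GCD = 1, x = -76, y = 43


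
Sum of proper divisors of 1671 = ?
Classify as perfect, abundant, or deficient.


Proper divisors: 1, 3, 557
Sum = 1 + 3 + 557 = 561
561 < 1671 → deficient

s(1671) = 561 (deficient)


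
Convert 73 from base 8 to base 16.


73 (base 8) = 59 (decimal)
59 (decimal) = 3B (base 16)


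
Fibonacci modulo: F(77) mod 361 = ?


F(k) mod 361 for k=1..77:
1, 1, 2, 3, 5, 8, 13, 21, 34, 55, 89, 144, 233, 16, 249, 265, 153, 57, 210, 267, 116, 22, 138, 160, 298, 97, 34, 131, 165, 296, 100, 35, 135, 170, 305, 114, 58, 172, 230, 41, 271, 312, 222, 173, 34, 207, 241, 87, 328, 54, 21, 75, 96, 171, 267, 77, 344, 60, 43, 103, 146, 249, 34, 283, 317, 239, 195, 73, 268, 341, 248, 228, 115, 343, 97, 79, 176
F(77) mod 361 = 176


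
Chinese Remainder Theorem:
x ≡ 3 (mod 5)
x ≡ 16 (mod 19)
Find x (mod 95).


M = 5*19 = 95
M1 = M/5 = 19, M2 = M/19 = 5
M1^(-1) mod 5 = 4, M2^(-1) mod 19 = 4
x = 3*19*4 + 16*5*4 = 548
548 mod 95 = 73
Check: 73 mod 5 = 3 ✓, 73 mod 19 = 16 ✓

x ≡ 73 (mod 95)


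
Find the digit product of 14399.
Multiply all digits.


1 × 4 × 3 × 9 × 9 = 972


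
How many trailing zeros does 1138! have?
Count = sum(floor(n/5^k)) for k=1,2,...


floor(1138/5) = 227
floor(1138/25) = 45
floor(1138/125) = 9
floor(1138/625) = 1
Total = 282

282 trailing zeros


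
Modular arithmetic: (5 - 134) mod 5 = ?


5 - 134 = -129
-129 mod 5 = 1


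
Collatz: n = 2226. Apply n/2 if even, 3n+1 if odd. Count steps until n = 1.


2226 → 1113 → 3340 → 1670 → 835 → 2506 → 1253 → 3760 → 1880 → 940 → 470 → 235 → 706 → 353 → 1060 → 530 → 265 → 796 → 398 → 199 → 598 → 299 → 898 → 449 → 1348 → 674 → 337 → 1012 → 506 → 253 → 760 → 380 → 190 → 95 → 286 → 143 → 430 → 215 → 646 → 323 → 970 → 485 → 1456 → 728 → 364 → 182 → 91 → 274 → 137 → 412 → 206 → 103 → 310 → 155 → 466 → 233 → 700 → 350 → 175 → 526 → 263 → 790 → 395 → 1186 → 593 → 1780 → 890 → 445 → 1336 → 668 → 334 → 167 → 502 → 251 → 754 → 377 → 1132 → 566 → 283 → 850 → 425 → 1276 → 638 → 319 → 958 → 479 → 1438 → 719 → 2158 → 1079 → 3238 → 1619 → 4858 → 2429 → 7288 → 3644 → 1822 → 911 → 2734 → 1367 → 4102 → 2051 → 6154 → 3077 → 9232 → 4616 → 2308 → 1154 → 577 → 1732 → 866 → 433 → 1300 → 650 → 325 → 976 → 488 → 244 → 122 → 61 → 184 → 92 → 46 → 23 → 70 → 35 → 106 → 53 → 160 → 80 → 40 → 20 → 10 → 5 → 16 → 8 → 4 → 2 → 1
Total steps = 138

138 steps


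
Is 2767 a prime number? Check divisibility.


Check divisors up to sqrt(2767) = 52.6023
No divisors found.
2767 is prime.

Yes, 2767 is prime


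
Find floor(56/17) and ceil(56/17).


56/17 = 3.2941
floor = 3
ceil = 4

floor = 3, ceil = 4


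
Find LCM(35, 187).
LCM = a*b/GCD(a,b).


GCD(35, 187) = 1
LCM = 35*187/1 = 6545/1 = 6545

LCM = 6545


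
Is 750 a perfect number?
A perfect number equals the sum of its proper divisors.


Proper divisors of 750: 1, 2, 3, 5, 6, 10, 15, 25, 30, 50, 75, 125, 150, 250, 375
Sum = 1 + 2 + 3 + 5 + 6 + 10 + 15 + 25 + 30 + 50 + 75 + 125 + 150 + 250 + 375 = 1122

No, 750 is not perfect (1122 ≠ 750)


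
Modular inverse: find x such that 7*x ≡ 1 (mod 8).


Use the extended Euclidean algorithm on (8, 7); each row r = 8*s + 7*t:
r=8, s=1, t=0
r=7, s=0, t=1
q=1: r=1, s=1, t=-1   [8*(1) + 7*(-1) = 1]
q=7: r=0, s=-7, t=8   [8*(-7) + 7*(8) = 0]
GCD = 1 with t = -1, so 7*(-1) ≡ 1 (mod 8)
Inverse = -1 mod 8 = 7
Check: 7 * 7 = 49 ≡ 1 (mod 8)

7^(-1) ≡ 7 (mod 8)


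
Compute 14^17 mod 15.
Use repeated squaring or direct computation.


14^1 mod 15 = 14
14^2 mod 15 = 1
14^3 mod 15 = 14
14^4 mod 15 = 1
14^5 mod 15 = 14
14^6 mod 15 = 1
14^7 mod 15 = 14
14^8 mod 15 = 1
14^9 mod 15 = 14
14^10 mod 15 = 1
14^11 mod 15 = 14
14^12 mod 15 = 1
14^13 mod 15 = 14
14^14 mod 15 = 1
14^15 mod 15 = 14
14^16 mod 15 = 1
14^17 mod 15 = 14


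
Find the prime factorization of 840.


840 / 2 = 420
420 / 2 = 210
210 / 2 = 105
105 / 3 = 35
35 / 5 = 7
7 / 7 = 1
840 = 2^3 × 3 × 5 × 7


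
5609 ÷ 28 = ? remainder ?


5609 = 28 * 200 + 9
Check: 5600 + 9 = 5609

q = 200, r = 9


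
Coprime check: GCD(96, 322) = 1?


Euclidean algorithm:
322 = 3 * 96 + 34
96 = 2 * 34 + 28
34 = 1 * 28 + 6
28 = 4 * 6 + 4
6 = 1 * 4 + 2
4 = 2 * 2 + 0
GCD(96, 322) = 2

No, not coprime (GCD = 2)


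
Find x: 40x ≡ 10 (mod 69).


GCD(40, 69) = 1, unique solution
a^(-1) mod 69 = 19
x = 19 * 10 mod 69 = 52

x ≡ 52 (mod 69)


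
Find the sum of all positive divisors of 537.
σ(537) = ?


Divisors of 537: 1, 3, 179, 537
Sum = 1 + 3 + 179 + 537 = 720

σ(537) = 720


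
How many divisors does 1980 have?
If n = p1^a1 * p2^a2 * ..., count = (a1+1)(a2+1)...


1980 = 2^2 × 3^2 × 5^1 × 11^1
d(1980) = (2+1) × (2+1) × (1+1) × (1+1) = 36

36 divisors


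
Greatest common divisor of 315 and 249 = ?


315 = 1 * 249 + 66
249 = 3 * 66 + 51
66 = 1 * 51 + 15
51 = 3 * 15 + 6
15 = 2 * 6 + 3
6 = 2 * 3 + 0
GCD = 3


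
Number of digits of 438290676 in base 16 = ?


438290676 in base 16 = 1A1FC8F4
Number of digits = 8

8 digits (base 16)


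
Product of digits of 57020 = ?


5 × 7 × 0 × 2 × 0 = 0


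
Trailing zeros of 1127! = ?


floor(1127/5) = 225
floor(1127/25) = 45
floor(1127/125) = 9
floor(1127/625) = 1
Total = 280

280 trailing zeros


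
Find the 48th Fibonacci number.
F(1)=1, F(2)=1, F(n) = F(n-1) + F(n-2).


Sequence: 1, 1, 2, 3, 5, 8, 13, 21, 34, 55, 89, 144, 233, 377, 610, 987, 1597, 2584, 4181, 6765, 10946, 17711, 28657, 46368, 75025, 121393, 196418, 317811, 514229, 832040, 1346269, 2178309, 3524578, 5702887, 9227465, 14930352, 24157817, 39088169, 63245986, 102334155, 165580141, 267914296, 433494437, 701408733, 1134903170, 1836311903, 2971215073, 4807526976
F(48) = 4807526976


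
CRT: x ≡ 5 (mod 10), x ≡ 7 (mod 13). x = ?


M = 10*13 = 130
M1 = M/10 = 13, M2 = M/13 = 10
M1^(-1) mod 10 = 7, M2^(-1) mod 13 = 4
x = 5*13*7 + 7*10*4 = 735
735 mod 130 = 85
Check: 85 mod 10 = 5 ✓, 85 mod 13 = 7 ✓

x ≡ 85 (mod 130)


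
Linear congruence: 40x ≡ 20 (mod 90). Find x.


GCD(40, 90) = 10 divides 20
Divide: 4x ≡ 2 (mod 9)
x ≡ 5 (mod 9)


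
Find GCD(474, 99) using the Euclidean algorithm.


474 = 4 * 99 + 78
99 = 1 * 78 + 21
78 = 3 * 21 + 15
21 = 1 * 15 + 6
15 = 2 * 6 + 3
6 = 2 * 3 + 0
GCD = 3


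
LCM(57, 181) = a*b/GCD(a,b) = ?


GCD(57, 181) = 1
LCM = 57*181/1 = 10317/1 = 10317

LCM = 10317


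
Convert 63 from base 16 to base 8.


63 (base 16) = 99 (decimal)
99 (decimal) = 143 (base 8)


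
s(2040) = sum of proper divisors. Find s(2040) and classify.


Proper divisors: 1, 2, 3, 4, 5, 6, 8, 10, 12, 15, 17, 20, 24, 30, 34, 40, 51, 60, 68, 85, 102, 120, 136, 170, 204, 255, 340, 408, 510, 680, 1020
Sum = 1 + 2 + 3 + 4 + 5 + 6 + 8 + 10 + 12 + 15 + 17 + 20 + 24 + 30 + 34 + 40 + 51 + 60 + 68 + 85 + 102 + 120 + 136 + 170 + 204 + 255 + 340 + 408 + 510 + 680 + 1020 = 4440
4440 > 2040 → abundant

s(2040) = 4440 (abundant)


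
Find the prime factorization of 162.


162 / 2 = 81
81 / 3 = 27
27 / 3 = 9
9 / 3 = 3
3 / 3 = 1
162 = 2 × 3^4


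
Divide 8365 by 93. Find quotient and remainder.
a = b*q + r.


8365 = 93 * 89 + 88
Check: 8277 + 88 = 8365

q = 89, r = 88
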